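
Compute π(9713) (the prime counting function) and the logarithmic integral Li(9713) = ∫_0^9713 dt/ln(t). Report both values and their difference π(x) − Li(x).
π(9713) = 1197;  Li(9713) ≈ 1214.93;  π(x) − Li(x) ≈ -17.93.

Direct count of primes ≤ 9713 gives π(9713) = 1197. Numerical evaluation of the logarithmic integral gives Li(9713) ≈ 1214.93. The difference π(x) − Li(x) ≈ -17.93 is typically negative for small/moderate x (Li(x) overestimates), though Littlewood's theorem shows this sign changes infinitely often.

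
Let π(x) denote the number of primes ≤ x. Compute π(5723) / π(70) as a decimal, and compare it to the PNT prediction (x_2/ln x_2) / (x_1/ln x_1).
π(5723)/π(70) = 753/19 ≈ 39.6316;  PNT prediction ≈ 40.1450.

π(70) = 19 and π(5723) = 753, so π(5723)/π(70) ≈ 39.6316. The PNT-predicted ratio is (5723/ln(5723)) / (70/ln(70)) ≈ 40.1450. The two agree to within a few percent, as expected.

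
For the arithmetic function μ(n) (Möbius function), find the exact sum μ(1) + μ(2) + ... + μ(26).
Σ_{n ≤ 26} μ(n) = -1

Compute μ(n) for each 1 ≤ n ≤ 26: μ(1) = 1, μ(2) = -1, μ(3) = -1, μ(4) = 0, μ(5) = -1, μ(6) = 1, μ(7) = -1, μ(8) = 0, μ(9) = 0, μ(10) = 1, μ(11) = -1, μ(12) = 0, μ(13) = -1, μ(14) = 1, μ(15) = 1, μ(16) = 0, μ(17) = -1, μ(18) = 0, μ(19) = -1, μ(20) = 0, μ(21) = 1, μ(22) = 1, μ(23) = -1, μ(24) = 0, μ(25) = 0, μ(26) = 1. Summing all 26 values: -1. (Mertens function M(x) = Σ_{n ≤ x} μ(n); on average M(x) should be small (PNT ⟺ M(x) = o(x)).)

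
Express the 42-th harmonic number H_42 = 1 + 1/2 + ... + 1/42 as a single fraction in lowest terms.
H_42 = 12309312989335019/2844937529085600

Direct summation: H_42 = 1 + 1/2 + ... + 1/42. The least common denominator is lcm(1, ..., 42) = 219060189739591200; over this denominator the numerator is 219060189739591200 + 109530094869795600 + 73020063246530400 + 54765047434897800 + 43812037947918240 + 36510031623265200 + 31294312819941600 + 27382523717448900 + 24340021082176800 + 21906018973959120 + 19914562703599200 + 18255015811632600 + 16850783826122400 + 15647156409970800 + 14604012649306080 + 13691261858724450 + 12885893514093600 + 12170010541088400 + 11529483670504800 + 10953009486979560 + 10431437606647200 + 9957281351799600 + 9524356075634400 + 9127507905816300 + 8762407589583648 + 8425391913061200 + 8113340360725600 + 7823578204985400 + 7553799646192800 + 7302006324653040 + 7066457733535200 + 6845630929362225 + 6638187567866400 + 6442946757046800 + 6258862563988320 + 6085005270544200 + 5920545668637600 + 5764741835252400 + 5616927942040800 + 5476504743489780 + 5342931457063200 + 5215718803323600 = 947817100178796463, so H_42 = 947817100178796463/219060189739591200; reducing by gcd(947817100178796463, 219060189739591200) = 77 gives 12309312989335019/2844937529085600 ≈ 4.32674. (The PNT-adjacent estimate ln(42) + γ ≈ 4.31489 matches within O(1/n).)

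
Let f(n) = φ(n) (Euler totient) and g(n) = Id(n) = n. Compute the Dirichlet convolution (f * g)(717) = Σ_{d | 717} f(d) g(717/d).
(φ * Id)(717) = 2385

Divisors of 717: [1, 3, 239, 717]. For each d | 717:
  d = 1: φ(1) · Id(717/1) = 1 · 717 = 717
  d = 3: φ(3) · Id(717/3) = 2 · 239 = 478
  d = 239: φ(239) · Id(717/239) = 238 · 3 = 714
  d = 717: φ(717) · Id(717/717) = 476 · 1 = 476
Summing: (φ * Id)(717) = 717 + 478 + 714 + 476 = 2385.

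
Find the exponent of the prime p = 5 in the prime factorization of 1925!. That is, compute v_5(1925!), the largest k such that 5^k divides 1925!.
v_5(1925!) = 480

Legendre's formula: v_p(n!) = Σ_{k ≥ 1} ⌊n / p^k⌋. For p = 5, n = 1925, the terms are:
  ⌊1925/5^1⌋ = ⌊1925/5⌋ = 385
  ⌊1925/5^2⌋ = ⌊1925/25⌋ = 77
  ⌊1925/5^3⌋ = ⌊1925/125⌋ = 15
  ⌊1925/5^4⌋ = ⌊1925/625⌋ = 3
(the next term ⌊1925/5^5⌋ = 0, terminating the sum). Summing: v_5(1925!) = 385 + 77 + 15 + 3 = 480.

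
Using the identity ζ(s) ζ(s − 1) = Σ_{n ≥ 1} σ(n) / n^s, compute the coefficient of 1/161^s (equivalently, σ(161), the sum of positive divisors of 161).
σ(161) = 192

In the product (Σ m^0/m^s)(Σ k / k^s) = Σ (Σ_{d | n} d) / n^s, the coefficient of 1/n^s is σ(n) = Σ_{d | n} d. For n = 161, divisors are [1, 7, 23, 161]; summing: σ(161) = 192.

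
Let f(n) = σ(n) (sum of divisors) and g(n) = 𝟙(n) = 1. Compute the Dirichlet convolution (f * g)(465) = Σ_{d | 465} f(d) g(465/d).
(σ * 𝟙)(465) = 1155

Divisors of 465: [1, 3, 5, 15, 31, 93, 155, 465]. For each d | 465:
  d = 1: σ(1) · 𝟙(465/1) = 1 · 1 = 1
  d = 3: σ(3) · 𝟙(465/3) = 4 · 1 = 4
  d = 5: σ(5) · 𝟙(465/5) = 6 · 1 = 6
  d = 15: σ(15) · 𝟙(465/15) = 24 · 1 = 24
  d = 31: σ(31) · 𝟙(465/31) = 32 · 1 = 32
  d = 93: σ(93) · 𝟙(465/93) = 128 · 1 = 128
  d = 155: σ(155) · 𝟙(465/155) = 192 · 1 = 192
  d = 465: σ(465) · 𝟙(465/465) = 768 · 1 = 768
Summing: (σ * 𝟙)(465) = 1 + 4 + 6 + 24 + 32 + 128 + 192 + 768 = 1155.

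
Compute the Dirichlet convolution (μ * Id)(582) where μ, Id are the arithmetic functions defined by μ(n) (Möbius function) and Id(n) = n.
(μ * Id)(582) = 192

Divisors of 582: [1, 2, 3, 6, 97, 194, 291, 582]. For each d | 582:
  d = 1: μ(1) · Id(582/1) = 1 · 582 = 582
  d = 2: μ(2) · Id(582/2) = -1 · 291 = -291
  d = 3: μ(3) · Id(582/3) = -1 · 194 = -194
  d = 6: μ(6) · Id(582/6) = 1 · 97 = 97
  d = 97: μ(97) · Id(582/97) = -1 · 6 = -6
  d = 194: μ(194) · Id(582/194) = 1 · 3 = 3
  d = 291: μ(291) · Id(582/291) = 1 · 2 = 2
  d = 582: μ(582) · Id(582/582) = -1 · 1 = -1
Summing: (μ * Id)(582) = 582 + -291 + -194 + 97 + -6 + 3 + 2 + -1 = 192.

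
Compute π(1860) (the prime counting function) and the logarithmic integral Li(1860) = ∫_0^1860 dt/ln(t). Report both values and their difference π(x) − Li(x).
π(1860) = 283;  Li(1860) ≈ 296.30;  π(x) − Li(x) ≈ -13.30.

Direct count of primes ≤ 1860 gives π(1860) = 283. Numerical evaluation of the logarithmic integral gives Li(1860) ≈ 296.30. The difference π(x) − Li(x) ≈ -13.30 is typically negative for small/moderate x (Li(x) overestimates), though Littlewood's theorem shows this sign changes infinitely often.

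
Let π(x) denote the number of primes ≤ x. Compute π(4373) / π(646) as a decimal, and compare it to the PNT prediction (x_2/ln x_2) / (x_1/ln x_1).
π(4373)/π(646) = 597/117 ≈ 5.1026;  PNT prediction ≈ 5.2251.

π(646) = 117 and π(4373) = 597, so π(4373)/π(646) ≈ 5.1026. The PNT-predicted ratio is (4373/ln(4373)) / (646/ln(646)) ≈ 5.2251. The two agree to within a few percent, as expected.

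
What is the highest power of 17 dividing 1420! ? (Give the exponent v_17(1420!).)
v_17(1420!) = 87

Legendre's formula: v_p(n!) = Σ_{k ≥ 1} ⌊n / p^k⌋. For p = 17, n = 1420, the terms are:
  ⌊1420/17^1⌋ = ⌊1420/17⌋ = 83
  ⌊1420/17^2⌋ = ⌊1420/289⌋ = 4
(the next term ⌊1420/17^3⌋ = 0, terminating the sum). Summing: v_17(1420!) = 83 + 4 = 87.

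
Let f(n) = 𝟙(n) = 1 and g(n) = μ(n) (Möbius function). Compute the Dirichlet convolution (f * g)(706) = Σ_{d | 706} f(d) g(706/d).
(𝟙 * μ)(706) = 0

Divisors of 706: [1, 2, 353, 706]. For each d | 706:
  d = 1: 𝟙(1) · μ(706/1) = 1 · 1 = 1
  d = 2: 𝟙(2) · μ(706/2) = 1 · -1 = -1
  d = 353: 𝟙(353) · μ(706/353) = 1 · -1 = -1
  d = 706: 𝟙(706) · μ(706/706) = 1 · 1 = 1
Summing: (𝟙 * μ)(706) = 1 + -1 + -1 + 1 = 0.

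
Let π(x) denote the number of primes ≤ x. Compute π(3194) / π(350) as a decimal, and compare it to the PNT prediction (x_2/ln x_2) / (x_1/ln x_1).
π(3194)/π(350) = 452/70 ≈ 6.4571;  PNT prediction ≈ 6.6251.

π(350) = 70 and π(3194) = 452, so π(3194)/π(350) ≈ 6.4571. The PNT-predicted ratio is (3194/ln(3194)) / (350/ln(350)) ≈ 6.6251. The two agree to within a few percent, as expected.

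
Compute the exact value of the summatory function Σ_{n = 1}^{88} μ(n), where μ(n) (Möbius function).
Σ_{n ≤ 88} μ(n) = -1

Compute μ(n) for each 1 ≤ n ≤ 88: μ(1) = 1, μ(2) = -1, μ(3) = -1, μ(4) = 0, μ(5) = -1, μ(6) = 1, μ(7) = -1, μ(8) = 0, μ(9) = 0, μ(10) = 1, μ(11) = -1, μ(12) = 0, μ(13) = -1, μ(14) = 1, μ(15) = 1, μ(16) = 0, μ(17) = -1, μ(18) = 0, μ(19) = -1, μ(20) = 0, μ(21) = 1, μ(22) = 1, μ(23) = -1, μ(24) = 0, μ(25) = 0, μ(26) = 1, μ(27) = 0, μ(28) = 0, μ(29) = -1, μ(30) = -1, μ(31) = -1, μ(32) = 0, μ(33) = 1, μ(34) = 1, μ(35) = 1, μ(36) = 0, μ(37) = -1, μ(38) = 1, μ(39) = 1, μ(40) = 0, μ(41) = -1, μ(42) = -1, μ(43) = -1, μ(44) = 0, μ(45) = 0, μ(46) = 1, μ(47) = -1, μ(48) = 0, μ(49) = 0, μ(50) = 0, μ(51) = 1, μ(52) = 0, μ(53) = -1, μ(54) = 0, μ(55) = 1, μ(56) = 0, μ(57) = 1, μ(58) = 1, μ(59) = -1, μ(60) = 0, μ(61) = -1, μ(62) = 1, μ(63) = 0, μ(64) = 0, μ(65) = 1, μ(66) = -1, μ(67) = -1, μ(68) = 0, μ(69) = 1, μ(70) = -1, μ(71) = -1, μ(72) = 0, μ(73) = -1, μ(74) = 1, μ(75) = 0, μ(76) = 0, μ(77) = 1, μ(78) = -1, μ(79) = -1, μ(80) = 0, μ(81) = 0, μ(82) = 1, μ(83) = -1, μ(84) = 0, μ(85) = 1, μ(86) = 1, μ(87) = 1, μ(88) = 0. Summing all 88 values: -1. (Mertens function M(x) = Σ_{n ≤ x} μ(n); on average M(x) should be small (PNT ⟺ M(x) = o(x)).)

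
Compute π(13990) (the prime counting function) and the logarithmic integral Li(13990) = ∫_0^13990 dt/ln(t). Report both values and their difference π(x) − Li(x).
π(13990) = 1650;  Li(13990) ≈ 1671.21;  π(x) − Li(x) ≈ -21.21.

Direct count of primes ≤ 13990 gives π(13990) = 1650. Numerical evaluation of the logarithmic integral gives Li(13990) ≈ 1671.21. The difference π(x) − Li(x) ≈ -21.21 is typically negative for small/moderate x (Li(x) overestimates), though Littlewood's theorem shows this sign changes infinitely often.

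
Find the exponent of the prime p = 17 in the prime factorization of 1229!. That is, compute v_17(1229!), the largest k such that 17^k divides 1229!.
v_17(1229!) = 76

Legendre's formula: v_p(n!) = Σ_{k ≥ 1} ⌊n / p^k⌋. For p = 17, n = 1229, the terms are:
  ⌊1229/17^1⌋ = ⌊1229/17⌋ = 72
  ⌊1229/17^2⌋ = ⌊1229/289⌋ = 4
(the next term ⌊1229/17^3⌋ = 0, terminating the sum). Summing: v_17(1229!) = 72 + 4 = 76.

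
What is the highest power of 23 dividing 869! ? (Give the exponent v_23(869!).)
v_23(869!) = 38

Legendre's formula: v_p(n!) = Σ_{k ≥ 1} ⌊n / p^k⌋. For p = 23, n = 869, the terms are:
  ⌊869/23^1⌋ = ⌊869/23⌋ = 37
  ⌊869/23^2⌋ = ⌊869/529⌋ = 1
(the next term ⌊869/23^3⌋ = 0, terminating the sum). Summing: v_23(869!) = 37 + 1 = 38.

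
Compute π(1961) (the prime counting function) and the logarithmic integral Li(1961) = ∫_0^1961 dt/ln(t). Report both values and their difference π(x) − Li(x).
π(1961) = 297;  Li(1961) ≈ 309.67;  π(x) − Li(x) ≈ -12.67.

Direct count of primes ≤ 1961 gives π(1961) = 297. Numerical evaluation of the logarithmic integral gives Li(1961) ≈ 309.67. The difference π(x) − Li(x) ≈ -12.67 is typically negative for small/moderate x (Li(x) overestimates), though Littlewood's theorem shows this sign changes infinitely often.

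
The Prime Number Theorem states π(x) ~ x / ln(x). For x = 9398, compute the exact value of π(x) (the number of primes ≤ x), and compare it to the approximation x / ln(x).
π(9398) = 1162;  x/ln(x) ≈ 1027.30;  relative error ≈ 11.59%.

Directly count primes up to 9398: π(9398) = 1162. The PNT approximation gives 9398/ln(9398) ≈ 9398/9.14825 ≈ 1027.30. Relative error (π(x) − x/ln(x)) / π(x) ≈ 11.59%; the approximation is known to undercount slightly (Li(x) is a better estimate).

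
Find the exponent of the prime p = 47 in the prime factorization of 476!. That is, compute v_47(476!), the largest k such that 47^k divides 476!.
v_47(476!) = 10

Legendre's formula: v_p(n!) = Σ_{k ≥ 1} ⌊n / p^k⌋. For p = 47, n = 476, the terms are:
  ⌊476/47^1⌋ = ⌊476/47⌋ = 10
(the next term ⌊476/47^2⌋ = 0, terminating the sum). Summing: v_47(476!) = 10 = 10.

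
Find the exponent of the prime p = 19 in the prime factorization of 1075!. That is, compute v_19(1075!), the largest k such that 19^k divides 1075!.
v_19(1075!) = 58

Legendre's formula: v_p(n!) = Σ_{k ≥ 1} ⌊n / p^k⌋. For p = 19, n = 1075, the terms are:
  ⌊1075/19^1⌋ = ⌊1075/19⌋ = 56
  ⌊1075/19^2⌋ = ⌊1075/361⌋ = 2
(the next term ⌊1075/19^3⌋ = 0, terminating the sum). Summing: v_19(1075!) = 56 + 2 = 58.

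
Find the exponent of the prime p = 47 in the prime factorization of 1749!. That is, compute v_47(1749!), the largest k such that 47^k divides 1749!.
v_47(1749!) = 37

Legendre's formula: v_p(n!) = Σ_{k ≥ 1} ⌊n / p^k⌋. For p = 47, n = 1749, the terms are:
  ⌊1749/47^1⌋ = ⌊1749/47⌋ = 37
(the next term ⌊1749/47^2⌋ = 0, terminating the sum). Summing: v_47(1749!) = 37 = 37.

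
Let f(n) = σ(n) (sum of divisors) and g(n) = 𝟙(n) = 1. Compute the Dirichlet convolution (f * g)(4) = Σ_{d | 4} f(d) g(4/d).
(σ * 𝟙)(4) = 11

Divisors of 4: [1, 2, 4]. For each d | 4:
  d = 1: σ(1) · 𝟙(4/1) = 1 · 1 = 1
  d = 2: σ(2) · 𝟙(4/2) = 3 · 1 = 3
  d = 4: σ(4) · 𝟙(4/4) = 7 · 1 = 7
Summing: (σ * 𝟙)(4) = 1 + 3 + 7 = 11.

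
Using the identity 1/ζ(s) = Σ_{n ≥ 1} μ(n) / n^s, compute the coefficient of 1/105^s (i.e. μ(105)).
μ(105) = -1

Factor n = 105 = 3 · 5 · 7. μ(n) = 0 if any exponent ≥ 2 (not squarefree); otherwise μ(n) = (−1)^{ω(n)} where ω(n) is the number of distinct prime factors. Applying: μ(105) = -1.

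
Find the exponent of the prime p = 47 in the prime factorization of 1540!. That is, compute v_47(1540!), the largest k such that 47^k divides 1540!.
v_47(1540!) = 32

Legendre's formula: v_p(n!) = Σ_{k ≥ 1} ⌊n / p^k⌋. For p = 47, n = 1540, the terms are:
  ⌊1540/47^1⌋ = ⌊1540/47⌋ = 32
(the next term ⌊1540/47^2⌋ = 0, terminating the sum). Summing: v_47(1540!) = 32 = 32.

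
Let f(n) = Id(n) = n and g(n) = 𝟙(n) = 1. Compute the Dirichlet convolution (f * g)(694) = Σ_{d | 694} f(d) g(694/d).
(Id * 𝟙)(694) = 1044

Divisors of 694: [1, 2, 347, 694]. For each d | 694:
  d = 1: Id(1) · 𝟙(694/1) = 1 · 1 = 1
  d = 2: Id(2) · 𝟙(694/2) = 2 · 1 = 2
  d = 347: Id(347) · 𝟙(694/347) = 347 · 1 = 347
  d = 694: Id(694) · 𝟙(694/694) = 694 · 1 = 694
Summing: (Id * 𝟙)(694) = 1 + 2 + 347 + 694 = 1044.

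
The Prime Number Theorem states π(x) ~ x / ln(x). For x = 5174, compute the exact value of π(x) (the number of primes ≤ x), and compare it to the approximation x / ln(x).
π(5174) = 689;  x/ln(x) ≈ 605.05;  relative error ≈ 12.18%.

Directly count primes up to 5174: π(5174) = 689. The PNT approximation gives 5174/ln(5174) ≈ 5174/8.55140 ≈ 605.05. Relative error (π(x) − x/ln(x)) / π(x) ≈ 12.18%; the approximation is known to undercount slightly (Li(x) is a better estimate).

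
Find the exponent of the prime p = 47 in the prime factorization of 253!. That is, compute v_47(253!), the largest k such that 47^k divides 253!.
v_47(253!) = 5

Legendre's formula: v_p(n!) = Σ_{k ≥ 1} ⌊n / p^k⌋. For p = 47, n = 253, the terms are:
  ⌊253/47^1⌋ = ⌊253/47⌋ = 5
(the next term ⌊253/47^2⌋ = 0, terminating the sum). Summing: v_47(253!) = 5 = 5.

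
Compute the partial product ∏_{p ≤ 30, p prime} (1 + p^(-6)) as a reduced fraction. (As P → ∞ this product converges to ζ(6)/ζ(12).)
∏ = 31344089837749802352541348305925546573376360/30817336289378345714068650938087086407533397

The primes p ≤ 30 are [2, 3, 5, 7, 11, 13, 17, 19, 23, 29]. For each, (1 + 1/p^6) = (p^6 + 1)/p^6. Multiplying these fractions over p ∈ [2, 3, 5, 7, 11, 13, 17, 19, 23, 29] gives 31344089837749802352541348305925546573376360/30817336289378345714068650938087086407533397. (In the limit P → ∞ this tends to ζ(6)/ζ(12).)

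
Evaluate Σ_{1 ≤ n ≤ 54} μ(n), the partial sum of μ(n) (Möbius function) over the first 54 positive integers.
Σ_{n ≤ 54} μ(n) = -3

Compute μ(n) for each 1 ≤ n ≤ 54: μ(1) = 1, μ(2) = -1, μ(3) = -1, μ(4) = 0, μ(5) = -1, μ(6) = 1, μ(7) = -1, μ(8) = 0, μ(9) = 0, μ(10) = 1, μ(11) = -1, μ(12) = 0, μ(13) = -1, μ(14) = 1, μ(15) = 1, μ(16) = 0, μ(17) = -1, μ(18) = 0, μ(19) = -1, μ(20) = 0, μ(21) = 1, μ(22) = 1, μ(23) = -1, μ(24) = 0, μ(25) = 0, μ(26) = 1, μ(27) = 0, μ(28) = 0, μ(29) = -1, μ(30) = -1, μ(31) = -1, μ(32) = 0, μ(33) = 1, μ(34) = 1, μ(35) = 1, μ(36) = 0, μ(37) = -1, μ(38) = 1, μ(39) = 1, μ(40) = 0, μ(41) = -1, μ(42) = -1, μ(43) = -1, μ(44) = 0, μ(45) = 0, μ(46) = 1, μ(47) = -1, μ(48) = 0, μ(49) = 0, μ(50) = 0, μ(51) = 1, μ(52) = 0, μ(53) = -1, μ(54) = 0. Summing all 54 values: -3. (Mertens function M(x) = Σ_{n ≤ x} μ(n); on average M(x) should be small (PNT ⟺ M(x) = o(x)).)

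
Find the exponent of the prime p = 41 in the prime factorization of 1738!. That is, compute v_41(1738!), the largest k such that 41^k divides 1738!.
v_41(1738!) = 43

Legendre's formula: v_p(n!) = Σ_{k ≥ 1} ⌊n / p^k⌋. For p = 41, n = 1738, the terms are:
  ⌊1738/41^1⌋ = ⌊1738/41⌋ = 42
  ⌊1738/41^2⌋ = ⌊1738/1681⌋ = 1
(the next term ⌊1738/41^3⌋ = 0, terminating the sum). Summing: v_41(1738!) = 42 + 1 = 43.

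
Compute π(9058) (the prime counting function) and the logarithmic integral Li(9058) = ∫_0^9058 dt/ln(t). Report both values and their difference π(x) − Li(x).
π(9058) = 1125;  Li(9058) ≈ 1143.32;  π(x) − Li(x) ≈ -18.32.

Direct count of primes ≤ 9058 gives π(9058) = 1125. Numerical evaluation of the logarithmic integral gives Li(9058) ≈ 1143.32. The difference π(x) − Li(x) ≈ -18.32 is typically negative for small/moderate x (Li(x) overestimates), though Littlewood's theorem shows this sign changes infinitely often.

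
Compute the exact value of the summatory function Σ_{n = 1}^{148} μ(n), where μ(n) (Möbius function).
Σ_{n ≤ 148} μ(n) = 1

Compute μ(n) for each 1 ≤ n ≤ 148: μ(1) = 1, μ(2) = -1, μ(3) = -1, μ(4) = 0, μ(5) = -1, μ(6) = 1, μ(7) = -1, μ(8) = 0, μ(9) = 0, μ(10) = 1, μ(11) = -1, μ(12) = 0, μ(13) = -1, μ(14) = 1, μ(15) = 1, μ(16) = 0, μ(17) = -1, μ(18) = 0, μ(19) = -1, μ(20) = 0, μ(21) = 1, μ(22) = 1, μ(23) = -1, μ(24) = 0, μ(25) = 0, μ(26) = 1, μ(27) = 0, μ(28) = 0, μ(29) = -1, μ(30) = -1, μ(31) = -1, μ(32) = 0, μ(33) = 1, μ(34) = 1, μ(35) = 1, μ(36) = 0, μ(37) = -1, μ(38) = 1, μ(39) = 1, μ(40) = 0, μ(41) = -1, μ(42) = -1, μ(43) = -1, μ(44) = 0, μ(45) = 0, μ(46) = 1, μ(47) = -1, μ(48) = 0, μ(49) = 0, μ(50) = 0, μ(51) = 1, μ(52) = 0, μ(53) = -1, μ(54) = 0, μ(55) = 1, μ(56) = 0, μ(57) = 1, μ(58) = 1, μ(59) = -1, μ(60) = 0, μ(61) = -1, μ(62) = 1, μ(63) = 0, μ(64) = 0, μ(65) = 1, μ(66) = -1, μ(67) = -1, μ(68) = 0, μ(69) = 1, μ(70) = -1, μ(71) = -1, μ(72) = 0, μ(73) = -1, μ(74) = 1, μ(75) = 0, μ(76) = 0, μ(77) = 1, μ(78) = -1, μ(79) = -1, μ(80) = 0, μ(81) = 0, μ(82) = 1, μ(83) = -1, μ(84) = 0, μ(85) = 1, μ(86) = 1, μ(87) = 1, μ(88) = 0, μ(89) = -1, μ(90) = 0, μ(91) = 1, μ(92) = 0, μ(93) = 1, μ(94) = 1, μ(95) = 1, μ(96) = 0, μ(97) = -1, μ(98) = 0, μ(99) = 0, μ(100) = 0, μ(101) = -1, μ(102) = -1, μ(103) = -1, μ(104) = 0, μ(105) = -1, μ(106) = 1, μ(107) = -1, μ(108) = 0, μ(109) = -1, μ(110) = -1, μ(111) = 1, μ(112) = 0, μ(113) = -1, μ(114) = -1, μ(115) = 1, μ(116) = 0, μ(117) = 0, μ(118) = 1, μ(119) = 1, μ(120) = 0, μ(121) = 0, μ(122) = 1, μ(123) = 1, μ(124) = 0, μ(125) = 0, μ(126) = 0, μ(127) = -1, μ(128) = 0, μ(129) = 1, μ(130) = -1, μ(131) = -1, μ(132) = 0, μ(133) = 1, μ(134) = 1, μ(135) = 0, μ(136) = 0, μ(137) = -1, μ(138) = -1, μ(139) = -1, μ(140) = 0, μ(141) = 1, μ(142) = 1, μ(143) = 1, μ(144) = 0, μ(145) = 1, μ(146) = 1, μ(147) = 0, μ(148) = 0. Summing all 148 values: 1. (Mertens function M(x) = Σ_{n ≤ x} μ(n); on average M(x) should be small (PNT ⟺ M(x) = o(x)).)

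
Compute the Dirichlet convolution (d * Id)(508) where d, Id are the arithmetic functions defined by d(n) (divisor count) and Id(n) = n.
(d * Id)(508) = 1419

Divisors of 508: [1, 2, 4, 127, 254, 508]. For each d | 508:
  d = 1: d(1) · Id(508/1) = 1 · 508 = 508
  d = 2: d(2) · Id(508/2) = 2 · 254 = 508
  d = 4: d(4) · Id(508/4) = 3 · 127 = 381
  d = 127: d(127) · Id(508/127) = 2 · 4 = 8
  d = 254: d(254) · Id(508/254) = 4 · 2 = 8
  d = 508: d(508) · Id(508/508) = 6 · 1 = 6
Summing: (d * Id)(508) = 508 + 508 + 381 + 8 + 8 + 6 = 1419.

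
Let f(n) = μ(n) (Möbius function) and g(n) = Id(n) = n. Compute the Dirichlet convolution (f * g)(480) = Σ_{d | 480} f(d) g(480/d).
(μ * Id)(480) = 128

Divisors of 480: [1, 2, 3, 4, 5, 6, 8, 10, 12, 15, 16, 20, 24, 30, 32, 40, 48, 60, 80, 96, 120, 160, 240, 480]. For each d | 480:
  d = 1: μ(1) · Id(480/1) = 1 · 480 = 480
  d = 2: μ(2) · Id(480/2) = -1 · 240 = -240
  d = 3: μ(3) · Id(480/3) = -1 · 160 = -160
  d = 4: μ(4) · Id(480/4) = 0 · 120 = 0
  d = 5: μ(5) · Id(480/5) = -1 · 96 = -96
  d = 6: μ(6) · Id(480/6) = 1 · 80 = 80
  d = 8: μ(8) · Id(480/8) = 0 · 60 = 0
  d = 10: μ(10) · Id(480/10) = 1 · 48 = 48
  d = 12: μ(12) · Id(480/12) = 0 · 40 = 0
  d = 15: μ(15) · Id(480/15) = 1 · 32 = 32
  d = 16: μ(16) · Id(480/16) = 0 · 30 = 0
  d = 20: μ(20) · Id(480/20) = 0 · 24 = 0
  d = 24: μ(24) · Id(480/24) = 0 · 20 = 0
  d = 30: μ(30) · Id(480/30) = -1 · 16 = -16
  d = 32: μ(32) · Id(480/32) = 0 · 15 = 0
  d = 40: μ(40) · Id(480/40) = 0 · 12 = 0
  d = 48: μ(48) · Id(480/48) = 0 · 10 = 0
  d = 60: μ(60) · Id(480/60) = 0 · 8 = 0
  d = 80: μ(80) · Id(480/80) = 0 · 6 = 0
  d = 96: μ(96) · Id(480/96) = 0 · 5 = 0
  d = 120: μ(120) · Id(480/120) = 0 · 4 = 0
  d = 160: μ(160) · Id(480/160) = 0 · 3 = 0
  d = 240: μ(240) · Id(480/240) = 0 · 2 = 0
  d = 480: μ(480) · Id(480/480) = 0 · 1 = 0
Summing: (μ * Id)(480) = 480 + -240 + -160 + 0 + -96 + 80 + 0 + 48 + 0 + 32 + 0 + 0 + 0 + -16 + 0 + 0 + 0 + 0 + 0 + 0 + 0 + 0 + 0 + 0 = 128.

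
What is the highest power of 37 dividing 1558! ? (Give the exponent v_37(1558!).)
v_37(1558!) = 43

Legendre's formula: v_p(n!) = Σ_{k ≥ 1} ⌊n / p^k⌋. For p = 37, n = 1558, the terms are:
  ⌊1558/37^1⌋ = ⌊1558/37⌋ = 42
  ⌊1558/37^2⌋ = ⌊1558/1369⌋ = 1
(the next term ⌊1558/37^3⌋ = 0, terminating the sum). Summing: v_37(1558!) = 42 + 1 = 43.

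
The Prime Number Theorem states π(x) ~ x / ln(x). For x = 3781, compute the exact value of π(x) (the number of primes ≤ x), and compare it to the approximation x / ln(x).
π(3781) = 526;  x/ln(x) ≈ 458.98;  relative error ≈ 12.74%.

Directly count primes up to 3781: π(3781) = 526. The PNT approximation gives 3781/ln(3781) ≈ 3781/8.23774 ≈ 458.98. Relative error (π(x) − x/ln(x)) / π(x) ≈ 12.74%; the approximation is known to undercount slightly (Li(x) is a better estimate).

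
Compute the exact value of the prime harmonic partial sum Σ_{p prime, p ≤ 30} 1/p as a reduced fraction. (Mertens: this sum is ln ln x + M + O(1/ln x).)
Σ 1/p = 9920878441/6469693230

π(30) = 10, so the primes ≤ 30 are [2, 3, 5, 7, 11, 13, 17, 19, 23, 29]. Summing 1/p over these primes: 9920878441/6469693230 ≈ 1.5334. Mertens estimate ln ln(30) + 0.2615 ≈ 1.4856.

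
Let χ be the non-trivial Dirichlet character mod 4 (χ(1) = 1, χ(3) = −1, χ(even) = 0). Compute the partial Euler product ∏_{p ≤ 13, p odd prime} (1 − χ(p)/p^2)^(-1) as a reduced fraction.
∏ = 143143/156160

The odd primes p ≤ 13 are [3, 5, 7, 11, 13]. For each, χ(p) = 1 if p ≡ 1 mod 4, χ(p) = −1 if p ≡ 3 mod 4. Taking (1 − χ(p)/p^2)^(-1) = p^2/(p^2 − χ(p)): (1 − (-1)/3^2)^(-1) · (1 − (1)/5^2)^(-1) · (1 − (-1)/7^2)^(-1) · (1 − (-1)/11^2)^(-1) · (1 − (1)/13^2)^(-1) = 143143/156160.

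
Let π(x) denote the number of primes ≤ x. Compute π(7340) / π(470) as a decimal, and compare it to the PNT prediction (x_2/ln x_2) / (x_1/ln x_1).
π(7340)/π(470) = 935/91 ≈ 10.2747;  PNT prediction ≈ 10.7950.

π(470) = 91 and π(7340) = 935, so π(7340)/π(470) ≈ 10.2747. The PNT-predicted ratio is (7340/ln(7340)) / (470/ln(470)) ≈ 10.7950. The two agree to within a few percent, as expected.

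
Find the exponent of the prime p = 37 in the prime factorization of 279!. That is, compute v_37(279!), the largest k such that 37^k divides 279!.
v_37(279!) = 7

Legendre's formula: v_p(n!) = Σ_{k ≥ 1} ⌊n / p^k⌋. For p = 37, n = 279, the terms are:
  ⌊279/37^1⌋ = ⌊279/37⌋ = 7
(the next term ⌊279/37^2⌋ = 0, terminating the sum). Summing: v_37(279!) = 7 = 7.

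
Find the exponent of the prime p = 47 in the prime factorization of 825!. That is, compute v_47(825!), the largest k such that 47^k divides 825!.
v_47(825!) = 17

Legendre's formula: v_p(n!) = Σ_{k ≥ 1} ⌊n / p^k⌋. For p = 47, n = 825, the terms are:
  ⌊825/47^1⌋ = ⌊825/47⌋ = 17
(the next term ⌊825/47^2⌋ = 0, terminating the sum). Summing: v_47(825!) = 17 = 17.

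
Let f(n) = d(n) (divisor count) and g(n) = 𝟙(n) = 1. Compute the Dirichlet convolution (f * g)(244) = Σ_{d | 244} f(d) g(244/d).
(d * 𝟙)(244) = 18

Divisors of 244: [1, 2, 4, 61, 122, 244]. For each d | 244:
  d = 1: d(1) · 𝟙(244/1) = 1 · 1 = 1
  d = 2: d(2) · 𝟙(244/2) = 2 · 1 = 2
  d = 4: d(4) · 𝟙(244/4) = 3 · 1 = 3
  d = 61: d(61) · 𝟙(244/61) = 2 · 1 = 2
  d = 122: d(122) · 𝟙(244/122) = 4 · 1 = 4
  d = 244: d(244) · 𝟙(244/244) = 6 · 1 = 6
Summing: (d * 𝟙)(244) = 1 + 2 + 3 + 2 + 4 + 6 = 18.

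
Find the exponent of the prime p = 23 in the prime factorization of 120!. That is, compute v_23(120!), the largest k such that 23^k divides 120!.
v_23(120!) = 5

Legendre's formula: v_p(n!) = Σ_{k ≥ 1} ⌊n / p^k⌋. For p = 23, n = 120, the terms are:
  ⌊120/23^1⌋ = ⌊120/23⌋ = 5
(the next term ⌊120/23^2⌋ = 0, terminating the sum). Summing: v_23(120!) = 5 = 5.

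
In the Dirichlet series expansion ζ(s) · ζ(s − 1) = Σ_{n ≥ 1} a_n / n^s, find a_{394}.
σ(394) = 594

In the product (Σ m^0/m^s)(Σ k / k^s) = Σ (Σ_{d | n} d) / n^s, the coefficient of 1/n^s is σ(n) = Σ_{d | n} d. For n = 394, divisors are [1, 2, 197, 394]; summing: σ(394) = 594.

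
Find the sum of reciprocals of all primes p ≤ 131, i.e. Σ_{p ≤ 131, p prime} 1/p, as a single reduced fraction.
Σ 1/p = 980956909242278731029785409368357903506317057050081/525896479052627740771371797072411912900610967452630

π(131) = 32, so the primes ≤ 131 are [2, 3, 5, 7, 11, 13, 17, 19, 23, 29, 31, 37, 41, 43, 47, 53, 59, 61, 67, 71, 73, 79, 83, 89, 97, 101, 103, 107, 109, 113, 127, 131]. Summing 1/p over these primes: 980956909242278731029785409368357903506317057050081/525896479052627740771371797072411912900610967452630 ≈ 1.8653. Mertens estimate ln ln(131) + 0.2615 ≈ 1.8457.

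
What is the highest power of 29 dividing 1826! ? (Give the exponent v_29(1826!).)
v_29(1826!) = 64

Legendre's formula: v_p(n!) = Σ_{k ≥ 1} ⌊n / p^k⌋. For p = 29, n = 1826, the terms are:
  ⌊1826/29^1⌋ = ⌊1826/29⌋ = 62
  ⌊1826/29^2⌋ = ⌊1826/841⌋ = 2
(the next term ⌊1826/29^3⌋ = 0, terminating the sum). Summing: v_29(1826!) = 62 + 2 = 64.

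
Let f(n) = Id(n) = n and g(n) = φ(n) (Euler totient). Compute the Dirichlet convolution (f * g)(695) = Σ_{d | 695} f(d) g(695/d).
(Id * φ)(695) = 2493

Divisors of 695: [1, 5, 139, 695]. For each d | 695:
  d = 1: Id(1) · φ(695/1) = 1 · 552 = 552
  d = 5: Id(5) · φ(695/5) = 5 · 138 = 690
  d = 139: Id(139) · φ(695/139) = 139 · 4 = 556
  d = 695: Id(695) · φ(695/695) = 695 · 1 = 695
Summing: (Id * φ)(695) = 552 + 690 + 556 + 695 = 2493.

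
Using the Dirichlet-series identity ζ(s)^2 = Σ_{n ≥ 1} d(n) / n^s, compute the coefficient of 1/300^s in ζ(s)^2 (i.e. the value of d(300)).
d(300) = 18

ζ(s)^2 = (Σ 1/m^s)(Σ 1/k^s). The coefficient of 1/n^s in the product is the number of ordered pairs (m, k) with mk = n, which equals d(n). For n = 300, divisors are [1, 2, 3, 4, 5, 6, 10, 12, 15, 20, 25, 30, 50, 60, 75, 100, 150, 300], so d(300) = 18.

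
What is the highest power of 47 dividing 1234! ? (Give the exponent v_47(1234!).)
v_47(1234!) = 26

Legendre's formula: v_p(n!) = Σ_{k ≥ 1} ⌊n / p^k⌋. For p = 47, n = 1234, the terms are:
  ⌊1234/47^1⌋ = ⌊1234/47⌋ = 26
(the next term ⌊1234/47^2⌋ = 0, terminating the sum). Summing: v_47(1234!) = 26 = 26.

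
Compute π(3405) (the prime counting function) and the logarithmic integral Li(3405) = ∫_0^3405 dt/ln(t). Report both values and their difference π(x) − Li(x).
π(3405) = 478;  Li(3405) ≈ 492.94;  π(x) − Li(x) ≈ -14.94.

Direct count of primes ≤ 3405 gives π(3405) = 478. Numerical evaluation of the logarithmic integral gives Li(3405) ≈ 492.94. The difference π(x) − Li(x) ≈ -14.94 is typically negative for small/moderate x (Li(x) overestimates), though Littlewood's theorem shows this sign changes infinitely often.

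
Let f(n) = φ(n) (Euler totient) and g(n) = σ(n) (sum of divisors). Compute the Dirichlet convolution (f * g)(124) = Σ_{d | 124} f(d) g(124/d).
(φ * σ)(124) = 744

Divisors of 124: [1, 2, 4, 31, 62, 124]. For each d | 124:
  d = 1: φ(1) · σ(124/1) = 1 · 224 = 224
  d = 2: φ(2) · σ(124/2) = 1 · 96 = 96
  d = 4: φ(4) · σ(124/4) = 2 · 32 = 64
  d = 31: φ(31) · σ(124/31) = 30 · 7 = 210
  d = 62: φ(62) · σ(124/62) = 30 · 3 = 90
  d = 124: φ(124) · σ(124/124) = 60 · 1 = 60
Summing: (φ * σ)(124) = 224 + 96 + 64 + 210 + 90 + 60 = 744.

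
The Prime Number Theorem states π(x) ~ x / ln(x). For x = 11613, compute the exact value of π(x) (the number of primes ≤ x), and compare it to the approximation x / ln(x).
π(11613) = 1396;  x/ln(x) ≈ 1240.72;  relative error ≈ 11.12%.

Directly count primes up to 11613: π(11613) = 1396. The PNT approximation gives 11613/ln(11613) ≈ 11613/9.35988 ≈ 1240.72. Relative error (π(x) − x/ln(x)) / π(x) ≈ 11.12%; the approximation is known to undercount slightly (Li(x) is a better estimate).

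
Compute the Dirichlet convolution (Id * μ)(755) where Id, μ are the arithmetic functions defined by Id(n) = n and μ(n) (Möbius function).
(Id * μ)(755) = 600

Divisors of 755: [1, 5, 151, 755]. For each d | 755:
  d = 1: Id(1) · μ(755/1) = 1 · 1 = 1
  d = 5: Id(5) · μ(755/5) = 5 · -1 = -5
  d = 151: Id(151) · μ(755/151) = 151 · -1 = -151
  d = 755: Id(755) · μ(755/755) = 755 · 1 = 755
Summing: (Id * μ)(755) = 1 + -5 + -151 + 755 = 600.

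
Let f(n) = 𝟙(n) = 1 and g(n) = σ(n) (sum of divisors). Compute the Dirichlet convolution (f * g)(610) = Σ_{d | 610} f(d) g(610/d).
(𝟙 * σ)(610) = 1764

Divisors of 610: [1, 2, 5, 10, 61, 122, 305, 610]. For each d | 610:
  d = 1: 𝟙(1) · σ(610/1) = 1 · 1116 = 1116
  d = 2: 𝟙(2) · σ(610/2) = 1 · 372 = 372
  d = 5: 𝟙(5) · σ(610/5) = 1 · 186 = 186
  d = 10: 𝟙(10) · σ(610/10) = 1 · 62 = 62
  d = 61: 𝟙(61) · σ(610/61) = 1 · 18 = 18
  d = 122: 𝟙(122) · σ(610/122) = 1 · 6 = 6
  d = 305: 𝟙(305) · σ(610/305) = 1 · 3 = 3
  d = 610: 𝟙(610) · σ(610/610) = 1 · 1 = 1
Summing: (𝟙 * σ)(610) = 1116 + 372 + 186 + 62 + 18 + 6 + 3 + 1 = 1764.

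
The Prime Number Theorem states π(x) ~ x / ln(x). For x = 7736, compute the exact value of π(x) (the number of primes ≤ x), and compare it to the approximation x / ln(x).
π(7736) = 981;  x/ln(x) ≈ 864.01;  relative error ≈ 11.93%.

Directly count primes up to 7736: π(7736) = 981. The PNT approximation gives 7736/ln(7736) ≈ 7736/8.95364 ≈ 864.01. Relative error (π(x) − x/ln(x)) / π(x) ≈ 11.93%; the approximation is known to undercount slightly (Li(x) is a better estimate).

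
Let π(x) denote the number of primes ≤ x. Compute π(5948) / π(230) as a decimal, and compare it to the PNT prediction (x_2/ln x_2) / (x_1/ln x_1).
π(5948)/π(230) = 780/50 ≈ 15.6000;  PNT prediction ≈ 16.1819.

π(230) = 50 and π(5948) = 780, so π(5948)/π(230) ≈ 15.6000. The PNT-predicted ratio is (5948/ln(5948)) / (230/ln(230)) ≈ 16.1819. The two agree to within a few percent, as expected.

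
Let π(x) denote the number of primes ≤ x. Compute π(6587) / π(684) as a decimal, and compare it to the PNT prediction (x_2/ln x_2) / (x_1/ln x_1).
π(6587)/π(684) = 852/124 ≈ 6.8710;  PNT prediction ≈ 7.1496.

π(684) = 124 and π(6587) = 852, so π(6587)/π(684) ≈ 6.8710. The PNT-predicted ratio is (6587/ln(6587)) / (684/ln(684)) ≈ 7.1496. The two agree to within a few percent, as expected.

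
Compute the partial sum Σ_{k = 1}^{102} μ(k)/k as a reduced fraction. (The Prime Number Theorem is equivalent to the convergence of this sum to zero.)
Σ μ(k)/k = 2660830183286759736179348593747906673/232862364358497360900063316880507363070

Values of μ(k) for 1 ≤ k ≤ 102: μ(1) = 1, μ(2) = -1, μ(3) = -1, μ(5) = -1, μ(6) = 1, μ(7) = -1, μ(10) = 1, μ(11) = -1, μ(13) = -1, μ(14) = 1, μ(15) = 1, μ(17) = -1, μ(19) = -1, μ(21) = 1, μ(22) = 1, μ(23) = -1, μ(26) = 1, μ(29) = -1, μ(30) = -1, μ(31) = -1, μ(33) = 1, μ(34) = 1, μ(35) = 1, μ(37) = -1, μ(38) = 1, μ(39) = 1, μ(41) = -1, μ(42) = -1, μ(43) = -1, μ(46) = 1, μ(47) = -1, μ(51) = 1, μ(53) = -1, μ(55) = 1, μ(57) = 1, μ(58) = 1, μ(59) = -1, μ(61) = -1, μ(62) = 1, μ(65) = 1, μ(66) = -1, μ(67) = -1, μ(69) = 1, μ(70) = -1, μ(71) = -1, μ(73) = -1, μ(74) = 1, μ(77) = 1, μ(78) = -1, μ(79) = -1, μ(82) = 1, μ(83) = -1, μ(85) = 1, μ(86) = 1, μ(87) = 1, μ(89) = -1, μ(91) = 1, μ(93) = 1, μ(94) = 1, μ(95) = 1, μ(97) = -1, μ(101) = -1, μ(102) = -1, with μ = 0 on non-squarefree integers. Summing μ(k)/k for k where μ(k) ≠ 0 gives 2660830183286759736179348593747906673/232862364358497360900063316880507363070 ≈ 0.0114. (PNT ⟺ this sum → 0 as n → ∞.)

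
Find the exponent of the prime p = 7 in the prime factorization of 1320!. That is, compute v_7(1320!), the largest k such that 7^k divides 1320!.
v_7(1320!) = 217

Legendre's formula: v_p(n!) = Σ_{k ≥ 1} ⌊n / p^k⌋. For p = 7, n = 1320, the terms are:
  ⌊1320/7^1⌋ = ⌊1320/7⌋ = 188
  ⌊1320/7^2⌋ = ⌊1320/49⌋ = 26
  ⌊1320/7^3⌋ = ⌊1320/343⌋ = 3
(the next term ⌊1320/7^4⌋ = 0, terminating the sum). Summing: v_7(1320!) = 188 + 26 + 3 = 217.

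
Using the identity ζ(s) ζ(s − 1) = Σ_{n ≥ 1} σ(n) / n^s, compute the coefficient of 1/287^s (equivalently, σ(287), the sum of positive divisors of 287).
σ(287) = 336

In the product (Σ m^0/m^s)(Σ k / k^s) = Σ (Σ_{d | n} d) / n^s, the coefficient of 1/n^s is σ(n) = Σ_{d | n} d. For n = 287, divisors are [1, 7, 41, 287]; summing: σ(287) = 336.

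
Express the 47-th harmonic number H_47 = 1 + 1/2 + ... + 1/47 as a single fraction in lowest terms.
H_47 = 280682601097106968469/63245806209101973600

Direct summation: H_47 = 1 + 1/2 + ... + 1/47. The least common denominator is lcm(1, ..., 47) = 442720643463713815200; over this denominator the numerator is 442720643463713815200 + 221360321731856907600 + 147573547821237938400 + 110680160865928453800 + 88544128692742763040 + 73786773910618969200 + 63245806209101973600 + 55340080432964226900 + 49191182607079312800 + 44272064346371381520 + 40247331223973983200 + 36893386955309484600 + 34055434112593370400 + 31622903104550986800 + 29514709564247587680 + 27670040216482113450 + 26042390791983165600 + 24595591303539656400 + 23301086498090200800 + 22136032173185690760 + 21081935403033991200 + 20123665611986991600 + 19248723628857122400 + 18446693477654742300 + 17708825738548552608 + 17027717056296685200 + 16397060869026437600 + 15811451552275493400 + 15266229084955648800 + 14757354782123793840 + 14281311079474639200 + 13835020108241056725 + 13415777074657994400 + 13021195395991582800 + 12649161241820394720 + 12297795651769828200 + 11965422796316589600 + 11650543249045100400 + 11351811370864456800 + 11068016086592845380 + 10798064474724727200 + 10540967701516995600 + 10295828917760786400 + 10061832805993495800 + 9838236521415862560 + 9624361814428561200 + 9419588158802421600 = 1964778207679748779283, so H_47 = 1964778207679748779283/442720643463713815200; reducing by gcd(1964778207679748779283, 442720643463713815200) = 7 gives 280682601097106968469/63245806209101973600 ≈ 4.43796. (The PNT-adjacent estimate ln(47) + γ ≈ 4.42736 matches within O(1/n).)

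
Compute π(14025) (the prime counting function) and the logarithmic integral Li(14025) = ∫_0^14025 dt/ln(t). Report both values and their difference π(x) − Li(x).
π(14025) = 1654;  Li(14025) ≈ 1674.88;  π(x) − Li(x) ≈ -20.88.

Direct count of primes ≤ 14025 gives π(14025) = 1654. Numerical evaluation of the logarithmic integral gives Li(14025) ≈ 1674.88. The difference π(x) − Li(x) ≈ -20.88 is typically negative for small/moderate x (Li(x) overestimates), though Littlewood's theorem shows this sign changes infinitely often.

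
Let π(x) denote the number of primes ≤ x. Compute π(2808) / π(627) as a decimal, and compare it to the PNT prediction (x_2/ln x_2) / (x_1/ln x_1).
π(2808)/π(627) = 409/114 ≈ 3.5877;  PNT prediction ≈ 3.6328.

π(627) = 114 and π(2808) = 409, so π(2808)/π(627) ≈ 3.5877. The PNT-predicted ratio is (2808/ln(2808)) / (627/ln(627)) ≈ 3.6328. The two agree to within a few percent, as expected.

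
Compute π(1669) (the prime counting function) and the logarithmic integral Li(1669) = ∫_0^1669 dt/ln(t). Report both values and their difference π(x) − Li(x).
π(1669) = 263;  Li(1669) ≈ 270.75;  π(x) − Li(x) ≈ -7.75.

Direct count of primes ≤ 1669 gives π(1669) = 263. Numerical evaluation of the logarithmic integral gives Li(1669) ≈ 270.75. The difference π(x) − Li(x) ≈ -7.75 is typically negative for small/moderate x (Li(x) overestimates), though Littlewood's theorem shows this sign changes infinitely often.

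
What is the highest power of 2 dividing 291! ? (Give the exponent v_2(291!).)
v_2(291!) = 287

Legendre's formula: v_p(n!) = Σ_{k ≥ 1} ⌊n / p^k⌋. For p = 2, n = 291, the terms are:
  ⌊291/2^1⌋ = ⌊291/2⌋ = 145
  ⌊291/2^2⌋ = ⌊291/4⌋ = 72
  ⌊291/2^3⌋ = ⌊291/8⌋ = 36
  ⌊291/2^4⌋ = ⌊291/16⌋ = 18
  ⌊291/2^5⌋ = ⌊291/32⌋ = 9
  ⌊291/2^6⌋ = ⌊291/64⌋ = 4
  ⌊291/2^7⌋ = ⌊291/128⌋ = 2
  ⌊291/2^8⌋ = ⌊291/256⌋ = 1
(the next term ⌊291/2^9⌋ = 0, terminating the sum). Summing: v_2(291!) = 145 + 72 + 36 + 18 + 9 + 4 + 2 + 1 = 287.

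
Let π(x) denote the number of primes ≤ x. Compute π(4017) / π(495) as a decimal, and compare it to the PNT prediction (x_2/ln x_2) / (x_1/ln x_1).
π(4017)/π(495) = 554/94 ≈ 5.8936;  PNT prediction ≈ 6.0676.

π(495) = 94 and π(4017) = 554, so π(4017)/π(495) ≈ 5.8936. The PNT-predicted ratio is (4017/ln(4017)) / (495/ln(495)) ≈ 6.0676. The two agree to within a few percent, as expected.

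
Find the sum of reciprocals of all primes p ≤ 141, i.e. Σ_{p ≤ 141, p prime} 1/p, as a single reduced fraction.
Σ 1/p = 18825509850919239131453102166593625244431364344421618363/10014646650599190067509233131649940057366334653200433090

π(141) = 34, so the primes ≤ 141 are [2, 3, 5, 7, 11, 13, 17, 19, 23, 29, 31, 37, 41, 43, 47, 53, 59, 61, 67, 71, 73, 79, 83, 89, 97, 101, 103, 107, 109, 113, 127, 131, 137, 139]. Summing 1/p over these primes: 18825509850919239131453102166593625244431364344421618363/10014646650599190067509233131649940057366334653200433090 ≈ 1.8798. Mertens estimate ln ln(141) + 0.2615 ≈ 1.8606.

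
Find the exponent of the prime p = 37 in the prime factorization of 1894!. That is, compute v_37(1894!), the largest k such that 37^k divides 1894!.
v_37(1894!) = 52

Legendre's formula: v_p(n!) = Σ_{k ≥ 1} ⌊n / p^k⌋. For p = 37, n = 1894, the terms are:
  ⌊1894/37^1⌋ = ⌊1894/37⌋ = 51
  ⌊1894/37^2⌋ = ⌊1894/1369⌋ = 1
(the next term ⌊1894/37^3⌋ = 0, terminating the sum). Summing: v_37(1894!) = 51 + 1 = 52.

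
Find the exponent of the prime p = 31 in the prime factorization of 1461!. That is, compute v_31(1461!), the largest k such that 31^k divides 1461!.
v_31(1461!) = 48

Legendre's formula: v_p(n!) = Σ_{k ≥ 1} ⌊n / p^k⌋. For p = 31, n = 1461, the terms are:
  ⌊1461/31^1⌋ = ⌊1461/31⌋ = 47
  ⌊1461/31^2⌋ = ⌊1461/961⌋ = 1
(the next term ⌊1461/31^3⌋ = 0, terminating the sum). Summing: v_31(1461!) = 47 + 1 = 48.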